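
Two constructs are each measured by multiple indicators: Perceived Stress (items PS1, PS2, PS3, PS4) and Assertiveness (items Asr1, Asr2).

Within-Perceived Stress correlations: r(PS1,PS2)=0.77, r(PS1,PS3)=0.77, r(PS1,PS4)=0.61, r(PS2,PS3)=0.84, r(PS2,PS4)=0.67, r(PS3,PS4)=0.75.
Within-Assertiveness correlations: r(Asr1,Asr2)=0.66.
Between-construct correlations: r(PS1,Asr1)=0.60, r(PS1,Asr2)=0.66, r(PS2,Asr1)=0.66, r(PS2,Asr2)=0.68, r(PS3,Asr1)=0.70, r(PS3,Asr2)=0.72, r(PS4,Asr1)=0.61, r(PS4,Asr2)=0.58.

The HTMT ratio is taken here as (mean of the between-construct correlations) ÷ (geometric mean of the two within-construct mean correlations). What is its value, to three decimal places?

0.935

Between-construct mean = 5.21/8 = 0.6513.
Mean within-PS = 4.41/6 = 0.7350; mean within-Asr = 0.66/1 = 0.6600.
Geometric mean = √(0.7350 × 0.6600) = 0.6965.
HTMT = 0.6513 / 0.6965 = 0.935.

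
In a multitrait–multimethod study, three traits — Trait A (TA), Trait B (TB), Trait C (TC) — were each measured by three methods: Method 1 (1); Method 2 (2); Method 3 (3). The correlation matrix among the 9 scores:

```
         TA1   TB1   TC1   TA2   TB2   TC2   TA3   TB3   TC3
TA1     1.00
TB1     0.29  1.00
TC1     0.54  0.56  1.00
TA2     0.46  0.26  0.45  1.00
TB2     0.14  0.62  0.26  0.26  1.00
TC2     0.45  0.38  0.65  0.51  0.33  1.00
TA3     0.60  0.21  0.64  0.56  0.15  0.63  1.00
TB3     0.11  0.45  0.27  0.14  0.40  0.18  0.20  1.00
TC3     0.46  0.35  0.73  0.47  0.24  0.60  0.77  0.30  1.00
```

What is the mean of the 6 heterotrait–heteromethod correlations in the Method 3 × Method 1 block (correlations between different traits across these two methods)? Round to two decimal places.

HTHM values (method 3 × method 1): 0.21, 0.64, 0.11, 0.27, 0.46, 0.35; mean = 2.04/6 = 0.34.

0.34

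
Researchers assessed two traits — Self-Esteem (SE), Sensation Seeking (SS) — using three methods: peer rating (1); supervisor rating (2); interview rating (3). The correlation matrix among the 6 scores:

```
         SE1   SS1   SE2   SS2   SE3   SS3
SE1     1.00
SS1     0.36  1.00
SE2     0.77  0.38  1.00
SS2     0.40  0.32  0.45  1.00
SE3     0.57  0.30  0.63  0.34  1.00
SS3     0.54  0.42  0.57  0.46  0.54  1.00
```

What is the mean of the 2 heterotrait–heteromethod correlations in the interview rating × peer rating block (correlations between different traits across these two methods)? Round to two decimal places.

0.42

HTHM values (method 3 × method 1): 0.30, 0.54; mean = 0.84/2 = 0.42.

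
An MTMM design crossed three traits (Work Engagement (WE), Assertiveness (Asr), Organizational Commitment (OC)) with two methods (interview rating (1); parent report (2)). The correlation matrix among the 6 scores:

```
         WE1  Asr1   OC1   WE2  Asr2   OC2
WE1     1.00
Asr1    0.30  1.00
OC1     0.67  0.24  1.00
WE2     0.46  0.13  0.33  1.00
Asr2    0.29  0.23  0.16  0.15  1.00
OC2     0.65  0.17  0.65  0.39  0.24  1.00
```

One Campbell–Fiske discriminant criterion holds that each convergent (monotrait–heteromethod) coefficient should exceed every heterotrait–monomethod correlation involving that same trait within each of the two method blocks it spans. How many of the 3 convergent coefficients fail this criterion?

Checking each validity diagonal entry against its comparison values:
WE (methods 1·2): 0.46 vs {0.30, 0.15, 0.67, 0.39} → fail.
Asr (methods 1·2): 0.23 vs {0.30, 0.15, 0.24, 0.24} → fail.
OC (methods 1·2): 0.65 vs {0.67, 0.39, 0.24, 0.24} → fail.
3 of 3 fail.

3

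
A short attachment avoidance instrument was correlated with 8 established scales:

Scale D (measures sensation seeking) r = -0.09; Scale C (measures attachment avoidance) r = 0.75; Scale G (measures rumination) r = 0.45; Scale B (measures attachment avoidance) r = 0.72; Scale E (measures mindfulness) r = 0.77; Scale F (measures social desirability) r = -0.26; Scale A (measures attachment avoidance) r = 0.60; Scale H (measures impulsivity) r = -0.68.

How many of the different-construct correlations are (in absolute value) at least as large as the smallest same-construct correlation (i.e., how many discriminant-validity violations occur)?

2

Convergent (same construct = attachment avoidance): Scale C, Scale B, Scale A.
Smallest convergent = 0.60. Discriminant |r|: 0.09, 0.45, 0.77, 0.26, 0.68; count ≥ 0.60 → 2.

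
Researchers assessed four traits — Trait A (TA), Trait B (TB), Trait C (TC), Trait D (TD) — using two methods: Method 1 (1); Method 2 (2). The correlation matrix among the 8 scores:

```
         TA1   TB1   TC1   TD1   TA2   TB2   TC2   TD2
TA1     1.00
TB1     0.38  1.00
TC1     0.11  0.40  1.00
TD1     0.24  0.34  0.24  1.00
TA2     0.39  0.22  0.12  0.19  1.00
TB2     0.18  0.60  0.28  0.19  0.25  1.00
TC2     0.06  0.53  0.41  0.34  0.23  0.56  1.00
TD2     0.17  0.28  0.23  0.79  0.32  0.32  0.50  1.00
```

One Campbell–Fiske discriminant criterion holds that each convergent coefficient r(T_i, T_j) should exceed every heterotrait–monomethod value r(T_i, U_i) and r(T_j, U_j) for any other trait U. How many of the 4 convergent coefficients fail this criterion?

Each convergent coefficient versus the relevant comparison correlations:
TA (methods 1·2): 0.39 vs {0.38, 0.25, 0.11, 0.23, 0.24, 0.32} → pass.
TB (methods 1·2): 0.60 vs {0.38, 0.25, 0.40, 0.56, 0.34, 0.32} → pass.
TC (methods 1·2): 0.41 vs {0.11, 0.23, 0.40, 0.56, 0.24, 0.50} → fail.
TD (methods 1·2): 0.79 vs {0.24, 0.32, 0.34, 0.32, 0.24, 0.50} → pass.
1 of 4 fail.

1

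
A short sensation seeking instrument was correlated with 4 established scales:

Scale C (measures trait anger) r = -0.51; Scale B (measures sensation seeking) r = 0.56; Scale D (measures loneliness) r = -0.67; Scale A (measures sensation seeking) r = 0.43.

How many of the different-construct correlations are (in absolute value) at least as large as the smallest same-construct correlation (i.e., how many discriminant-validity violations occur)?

Convergent (same construct = sensation seeking): Scale B, Scale A.
Smallest convergent = 0.43. Discriminant |r|: 0.51, 0.67; count ≥ 0.43 → 2.

2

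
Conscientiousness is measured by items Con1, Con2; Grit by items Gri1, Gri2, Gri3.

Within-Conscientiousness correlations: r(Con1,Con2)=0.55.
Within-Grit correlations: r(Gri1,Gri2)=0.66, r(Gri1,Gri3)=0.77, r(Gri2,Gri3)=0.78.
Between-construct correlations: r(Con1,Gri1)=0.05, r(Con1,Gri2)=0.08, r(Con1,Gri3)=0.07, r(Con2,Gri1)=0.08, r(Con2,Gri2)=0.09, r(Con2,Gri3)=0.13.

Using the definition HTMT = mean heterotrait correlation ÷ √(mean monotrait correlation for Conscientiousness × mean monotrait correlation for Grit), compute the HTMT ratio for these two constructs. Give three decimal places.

Mean between = 0.50/6 = 0.0833.
Mean within-Con = 0.55/1 = 0.5500; mean within-Gri = 2.21/3 = 0.7367.
Geometric mean = √(0.5500 × 0.7367) = 0.6365.
HTMT = 0.0833 / 0.6365 = 0.131.

0.131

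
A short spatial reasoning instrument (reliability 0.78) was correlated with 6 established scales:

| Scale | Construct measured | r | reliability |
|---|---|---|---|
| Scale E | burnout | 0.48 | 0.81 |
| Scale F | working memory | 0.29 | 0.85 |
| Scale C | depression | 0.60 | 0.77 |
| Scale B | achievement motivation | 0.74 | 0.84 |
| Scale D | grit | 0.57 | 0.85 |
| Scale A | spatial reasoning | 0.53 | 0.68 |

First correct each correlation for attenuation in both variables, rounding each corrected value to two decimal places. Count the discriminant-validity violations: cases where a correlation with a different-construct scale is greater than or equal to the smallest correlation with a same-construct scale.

Disattenuated r (r / √(r_scale · r_new)):
  Scale E (disc): 0.48 / √(0.81·0.78) = 0.60
  Scale F (disc): 0.29 / √(0.85·0.78) = 0.36
  Scale C (disc): 0.60 / √(0.77·0.78) = 0.77
  Scale B (disc): 0.74 / √(0.84·0.78) = 0.91
  Scale D (disc): 0.57 / √(0.85·0.78) = 0.70
  Scale A (conv): 0.53 / √(0.68·0.78) = 0.73
Smallest convergent = 0.73. Discriminant values: 0.60, 0.36, 0.77, 0.91, 0.70; count ≥ 0.73 → 2.

2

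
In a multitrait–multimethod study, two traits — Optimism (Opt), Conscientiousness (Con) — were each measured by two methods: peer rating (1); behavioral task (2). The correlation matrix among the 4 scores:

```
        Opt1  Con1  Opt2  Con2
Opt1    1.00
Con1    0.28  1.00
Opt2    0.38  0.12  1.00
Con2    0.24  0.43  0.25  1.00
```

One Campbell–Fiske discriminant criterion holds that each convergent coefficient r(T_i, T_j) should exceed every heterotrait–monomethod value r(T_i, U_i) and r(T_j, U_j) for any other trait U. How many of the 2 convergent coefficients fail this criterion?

Each convergent coefficient versus the relevant comparison correlations:
Opt (methods 1·2): 0.38 vs {0.28, 0.25} → pass.
Con (methods 1·2): 0.43 vs {0.28, 0.25} → pass.
0 of 2 fail.

0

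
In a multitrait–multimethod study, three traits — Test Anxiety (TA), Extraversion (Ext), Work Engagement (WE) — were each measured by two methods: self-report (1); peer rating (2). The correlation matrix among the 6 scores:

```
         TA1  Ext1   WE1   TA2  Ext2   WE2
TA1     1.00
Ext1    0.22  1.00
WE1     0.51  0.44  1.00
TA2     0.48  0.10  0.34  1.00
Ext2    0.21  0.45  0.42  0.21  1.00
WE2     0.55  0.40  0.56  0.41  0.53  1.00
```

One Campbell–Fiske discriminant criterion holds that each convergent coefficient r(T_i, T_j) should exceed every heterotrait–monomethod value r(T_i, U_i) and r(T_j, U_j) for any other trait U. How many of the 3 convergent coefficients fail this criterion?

2

Each convergent coefficient versus the relevant comparison correlations:
TA (methods 1·2): 0.48 vs {0.22, 0.21, 0.51, 0.41} → fail.
Ext (methods 1·2): 0.45 vs {0.22, 0.21, 0.44, 0.53} → fail.
WE (methods 1·2): 0.56 vs {0.51, 0.41, 0.44, 0.53} → pass.
2 of 3 fail.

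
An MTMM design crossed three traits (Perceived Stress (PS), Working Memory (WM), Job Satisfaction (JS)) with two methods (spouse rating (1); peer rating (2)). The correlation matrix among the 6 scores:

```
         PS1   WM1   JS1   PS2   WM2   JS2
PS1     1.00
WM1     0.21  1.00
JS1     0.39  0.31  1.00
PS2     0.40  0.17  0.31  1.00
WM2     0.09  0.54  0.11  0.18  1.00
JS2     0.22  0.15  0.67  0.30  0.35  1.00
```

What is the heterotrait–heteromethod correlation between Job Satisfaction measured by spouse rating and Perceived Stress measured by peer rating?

0.31

Different traits and methods: r(JS1, PS2) = 0.31.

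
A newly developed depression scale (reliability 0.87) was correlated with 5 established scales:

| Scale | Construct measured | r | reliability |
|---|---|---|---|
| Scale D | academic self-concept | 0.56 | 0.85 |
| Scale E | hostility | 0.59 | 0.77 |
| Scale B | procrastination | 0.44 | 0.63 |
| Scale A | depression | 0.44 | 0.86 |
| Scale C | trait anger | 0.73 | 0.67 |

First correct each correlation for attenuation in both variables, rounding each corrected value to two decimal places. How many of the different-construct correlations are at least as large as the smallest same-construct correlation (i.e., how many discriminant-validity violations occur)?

Disattenuated r (r / √(r_scale · r_new)):
  Scale D (disc): 0.56 / √(0.85·0.87) = 0.65
  Scale E (disc): 0.59 / √(0.77·0.87) = 0.72
  Scale B (disc): 0.44 / √(0.63·0.87) = 0.59
  Scale A (conv): 0.44 / √(0.86·0.87) = 0.51
  Scale C (disc): 0.73 / √(0.67·0.87) = 0.96
Smallest convergent = 0.51. Discriminant values: 0.65, 0.72, 0.59, 0.96; count ≥ 0.51 → 4.

4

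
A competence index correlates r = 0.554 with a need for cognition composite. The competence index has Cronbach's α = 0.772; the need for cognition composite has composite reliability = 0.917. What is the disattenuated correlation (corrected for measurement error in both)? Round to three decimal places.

r_true = r_obs / √(r_xx · r_yy) = 0.554 / √(0.772 × 0.917) = 0.554 / √0.707924 = 0.554 / 0.8414 ≈ 0.658.

0.658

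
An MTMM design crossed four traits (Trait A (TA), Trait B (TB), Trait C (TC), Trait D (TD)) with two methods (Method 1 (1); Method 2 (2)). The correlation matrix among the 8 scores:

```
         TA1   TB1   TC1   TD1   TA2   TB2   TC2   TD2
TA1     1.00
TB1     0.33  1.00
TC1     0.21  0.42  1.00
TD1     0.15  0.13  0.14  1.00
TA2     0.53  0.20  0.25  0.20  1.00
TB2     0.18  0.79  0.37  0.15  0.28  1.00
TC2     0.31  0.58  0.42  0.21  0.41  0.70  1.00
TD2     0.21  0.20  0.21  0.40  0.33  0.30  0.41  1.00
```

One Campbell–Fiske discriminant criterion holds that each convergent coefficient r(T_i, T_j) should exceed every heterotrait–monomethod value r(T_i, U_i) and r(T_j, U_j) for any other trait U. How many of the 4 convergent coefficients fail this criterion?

2

Checking each validity diagonal entry against its comparison values:
TA (methods 1·2): 0.53 vs {0.33, 0.28, 0.21, 0.41, 0.15, 0.33} → pass.
TB (methods 1·2): 0.79 vs {0.33, 0.28, 0.42, 0.70, 0.13, 0.30} → pass.
TC (methods 1·2): 0.42 vs {0.21, 0.41, 0.42, 0.70, 0.14, 0.41} → fail.
TD (methods 1·2): 0.40 vs {0.15, 0.33, 0.13, 0.30, 0.14, 0.41} → fail.
2 of 4 fail.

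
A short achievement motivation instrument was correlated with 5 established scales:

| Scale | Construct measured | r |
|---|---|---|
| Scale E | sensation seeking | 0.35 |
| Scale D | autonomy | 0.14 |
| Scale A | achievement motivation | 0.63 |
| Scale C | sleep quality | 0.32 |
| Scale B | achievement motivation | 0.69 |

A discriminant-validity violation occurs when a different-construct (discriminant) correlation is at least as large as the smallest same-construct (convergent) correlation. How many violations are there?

0

Convergent (same construct = achievement motivation): Scale A, Scale B.
Smallest convergent = 0.63. Discriminant values: 0.35, 0.14, 0.32; count ≥ 0.63 → 0.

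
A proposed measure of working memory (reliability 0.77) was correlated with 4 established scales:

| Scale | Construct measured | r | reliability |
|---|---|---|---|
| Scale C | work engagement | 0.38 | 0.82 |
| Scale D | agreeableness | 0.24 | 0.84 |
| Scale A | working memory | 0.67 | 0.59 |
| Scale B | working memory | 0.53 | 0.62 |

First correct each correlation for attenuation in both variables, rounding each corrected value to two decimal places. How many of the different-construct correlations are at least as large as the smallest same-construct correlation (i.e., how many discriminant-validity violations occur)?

Disattenuated r (r / √(r_scale · r_new)):
  Scale C (disc): 0.38 / √(0.82·0.77) = 0.48
  Scale D (disc): 0.24 / √(0.84·0.77) = 0.30
  Scale A (conv): 0.67 / √(0.59·0.77) = 0.99
  Scale B (conv): 0.53 / √(0.62·0.77) = 0.77
Smallest convergent = 0.77. Discriminant values: 0.48, 0.30; count ≥ 0.77 → 0.

0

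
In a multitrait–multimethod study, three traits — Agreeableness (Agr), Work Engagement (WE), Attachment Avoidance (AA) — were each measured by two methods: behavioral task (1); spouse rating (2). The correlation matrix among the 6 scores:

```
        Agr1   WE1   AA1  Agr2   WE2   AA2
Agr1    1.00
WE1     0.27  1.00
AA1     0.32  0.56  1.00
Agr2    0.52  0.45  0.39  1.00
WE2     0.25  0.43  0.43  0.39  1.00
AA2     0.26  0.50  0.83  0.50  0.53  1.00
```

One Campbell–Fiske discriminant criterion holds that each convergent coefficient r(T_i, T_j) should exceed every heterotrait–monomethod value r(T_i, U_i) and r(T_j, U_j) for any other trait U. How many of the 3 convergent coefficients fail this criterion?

1

Convergent coefficients and their comparison sets:
Agr (methods 1·2): 0.52 vs {0.27, 0.39, 0.32, 0.50} → pass.
WE (methods 1·2): 0.43 vs {0.27, 0.39, 0.56, 0.53} → fail.
AA (methods 1·2): 0.83 vs {0.32, 0.50, 0.56, 0.53} → pass.
1 of 3 fail.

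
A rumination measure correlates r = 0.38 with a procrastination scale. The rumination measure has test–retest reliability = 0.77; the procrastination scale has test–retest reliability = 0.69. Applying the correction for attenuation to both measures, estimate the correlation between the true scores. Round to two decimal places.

0.52

r_true = r_obs / √(r_xx · r_yy) = 0.38 / √(0.77 × 0.69) = 0.38 / √0.5313 = 0.38 / 0.7289 ≈ 0.52.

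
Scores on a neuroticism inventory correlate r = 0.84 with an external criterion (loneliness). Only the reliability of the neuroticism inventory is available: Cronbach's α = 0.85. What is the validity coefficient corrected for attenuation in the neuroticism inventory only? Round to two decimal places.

0.91

Single correction: r_c = r_obs / √r_xx = 0.84 / √0.85 = 0.84 / 0.9220 ≈ 0.91.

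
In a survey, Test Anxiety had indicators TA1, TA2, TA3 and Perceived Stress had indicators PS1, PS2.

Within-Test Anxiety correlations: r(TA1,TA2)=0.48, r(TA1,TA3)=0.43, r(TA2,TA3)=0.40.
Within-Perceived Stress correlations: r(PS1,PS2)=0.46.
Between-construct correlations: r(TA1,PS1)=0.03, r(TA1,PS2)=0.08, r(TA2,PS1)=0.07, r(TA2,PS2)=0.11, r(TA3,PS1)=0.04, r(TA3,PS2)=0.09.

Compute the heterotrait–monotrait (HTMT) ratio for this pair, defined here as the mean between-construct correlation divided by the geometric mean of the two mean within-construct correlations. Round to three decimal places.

Mean heterotrait r = 0.42/6 = 0.0700.
Mean within-TA = 1.31/3 = 0.4367; mean within-PS = 0.46/1 = 0.4600.
Geometric mean = √(0.4367 × 0.4600) = 0.4482.
HTMT = 0.0700 / 0.4482 = 0.156.

0.156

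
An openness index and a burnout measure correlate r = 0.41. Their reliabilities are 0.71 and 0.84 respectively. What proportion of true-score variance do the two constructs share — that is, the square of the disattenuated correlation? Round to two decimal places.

0.28

Disattenuated r = 0.41 / √(0.71 × 0.84) = 0.41 / 0.7723 = 0.5309.
Shared true-score variance = 0.5309² = 0.2819 ≈ 0.28.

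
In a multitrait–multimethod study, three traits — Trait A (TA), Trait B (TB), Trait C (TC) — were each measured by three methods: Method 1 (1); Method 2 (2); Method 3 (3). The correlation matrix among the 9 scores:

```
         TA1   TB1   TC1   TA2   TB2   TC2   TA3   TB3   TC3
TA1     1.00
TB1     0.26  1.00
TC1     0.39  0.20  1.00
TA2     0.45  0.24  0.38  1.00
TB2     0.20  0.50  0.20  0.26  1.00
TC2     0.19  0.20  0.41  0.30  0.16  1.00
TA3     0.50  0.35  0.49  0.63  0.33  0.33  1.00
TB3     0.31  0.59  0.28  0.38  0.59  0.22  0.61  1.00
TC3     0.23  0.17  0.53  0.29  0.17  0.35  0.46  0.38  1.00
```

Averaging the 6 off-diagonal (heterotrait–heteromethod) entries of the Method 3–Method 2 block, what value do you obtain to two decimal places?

0.29

HTHM values (method 3 × method 2): 0.33, 0.33, 0.38, 0.22, 0.29, 0.17; mean = 1.72/6 = 0.29.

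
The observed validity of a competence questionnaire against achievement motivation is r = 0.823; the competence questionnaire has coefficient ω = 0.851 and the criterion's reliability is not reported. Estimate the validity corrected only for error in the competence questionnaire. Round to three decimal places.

0.892

Single correction: r_c = r_obs / √r_xx = 0.823 / √0.851 = 0.823 / 0.9225 ≈ 0.892.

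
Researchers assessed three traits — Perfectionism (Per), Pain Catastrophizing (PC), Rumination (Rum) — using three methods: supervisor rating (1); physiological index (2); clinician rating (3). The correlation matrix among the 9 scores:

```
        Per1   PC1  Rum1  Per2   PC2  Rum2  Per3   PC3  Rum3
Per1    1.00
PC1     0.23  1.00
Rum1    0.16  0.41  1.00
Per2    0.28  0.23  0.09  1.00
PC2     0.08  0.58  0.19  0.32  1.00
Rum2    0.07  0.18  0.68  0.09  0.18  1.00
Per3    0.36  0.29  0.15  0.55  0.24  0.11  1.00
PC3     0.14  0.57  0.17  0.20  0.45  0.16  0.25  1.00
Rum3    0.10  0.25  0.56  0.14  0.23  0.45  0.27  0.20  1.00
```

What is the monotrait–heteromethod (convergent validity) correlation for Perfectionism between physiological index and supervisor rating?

0.28

Same trait (Per), different methods: r(Per2, Per1) = 0.28.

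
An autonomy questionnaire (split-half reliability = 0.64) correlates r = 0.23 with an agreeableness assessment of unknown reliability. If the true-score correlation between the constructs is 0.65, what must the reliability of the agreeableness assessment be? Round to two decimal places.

r_true = r_obs / √(r_xx · r_yy) ⇒ 0.65 = 0.23 / √(0.64 · r_yy).
√(0.64 · r_yy) = 0.23 / 0.65 = 0.3538; 0.64 · r_yy = 0.1252; r_yy = 0.1252 / 0.64 ≈ 0.20.

0.20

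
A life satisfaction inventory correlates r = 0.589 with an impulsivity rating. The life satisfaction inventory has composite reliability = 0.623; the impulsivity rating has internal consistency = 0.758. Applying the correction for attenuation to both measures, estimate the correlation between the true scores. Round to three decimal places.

0.857

r_true = r_obs / √(r_xx · r_yy) = 0.589 / √(0.623 × 0.758) = 0.589 / √0.472234 = 0.589 / 0.6872 ≈ 0.857.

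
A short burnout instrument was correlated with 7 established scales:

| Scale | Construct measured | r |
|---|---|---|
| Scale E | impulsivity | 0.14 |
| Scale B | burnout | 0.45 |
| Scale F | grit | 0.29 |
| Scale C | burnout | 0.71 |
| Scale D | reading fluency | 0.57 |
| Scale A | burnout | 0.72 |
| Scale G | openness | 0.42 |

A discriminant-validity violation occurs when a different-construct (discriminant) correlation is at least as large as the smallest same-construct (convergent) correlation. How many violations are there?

Convergent (same construct = burnout): Scale B, Scale C, Scale A.
Smallest convergent = 0.45. Discriminant values: 0.14, 0.29, 0.57, 0.42; count ≥ 0.45 → 1.

1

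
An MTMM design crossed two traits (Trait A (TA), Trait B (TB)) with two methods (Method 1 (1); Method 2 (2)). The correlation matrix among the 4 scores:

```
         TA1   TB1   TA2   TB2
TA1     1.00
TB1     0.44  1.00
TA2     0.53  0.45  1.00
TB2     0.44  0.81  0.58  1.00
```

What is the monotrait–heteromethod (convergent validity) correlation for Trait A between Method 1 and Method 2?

0.53

Same trait (TA), different methods: r(TA1, TA2) = 0.53.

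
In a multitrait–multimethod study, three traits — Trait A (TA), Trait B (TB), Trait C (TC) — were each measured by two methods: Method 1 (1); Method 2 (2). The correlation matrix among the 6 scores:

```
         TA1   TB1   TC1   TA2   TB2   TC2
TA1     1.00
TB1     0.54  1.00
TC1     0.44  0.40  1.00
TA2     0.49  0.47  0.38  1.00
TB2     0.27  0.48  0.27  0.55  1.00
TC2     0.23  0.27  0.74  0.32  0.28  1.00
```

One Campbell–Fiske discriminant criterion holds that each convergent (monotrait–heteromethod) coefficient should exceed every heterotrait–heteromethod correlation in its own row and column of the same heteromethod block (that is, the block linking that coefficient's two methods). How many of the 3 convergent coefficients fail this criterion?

0

Each convergent coefficient versus the relevant comparison correlations:
TA (methods 1·2): 0.49 vs {0.27, 0.47, 0.23, 0.38} → pass.
TB (methods 1·2): 0.48 vs {0.47, 0.27, 0.27, 0.27} → pass.
TC (methods 1·2): 0.74 vs {0.38, 0.23, 0.27, 0.27} → pass.
0 of 3 fail.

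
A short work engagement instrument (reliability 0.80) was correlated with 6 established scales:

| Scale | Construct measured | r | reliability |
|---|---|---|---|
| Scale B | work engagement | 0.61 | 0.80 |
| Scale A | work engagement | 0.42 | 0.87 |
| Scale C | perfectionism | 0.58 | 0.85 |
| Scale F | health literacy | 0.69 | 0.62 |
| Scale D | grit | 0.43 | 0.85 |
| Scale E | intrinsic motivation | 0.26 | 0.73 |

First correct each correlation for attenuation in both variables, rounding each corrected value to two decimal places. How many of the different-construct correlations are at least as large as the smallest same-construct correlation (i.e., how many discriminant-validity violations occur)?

Disattenuated r (r / √(r_scale · r_new)):
  Scale B (conv): 0.61 / √(0.80·0.80) = 0.76
  Scale A (conv): 0.42 / √(0.87·0.80) = 0.50
  Scale C (disc): 0.58 / √(0.85·0.80) = 0.70
  Scale F (disc): 0.69 / √(0.62·0.80) = 0.98
  Scale D (disc): 0.43 / √(0.85·0.80) = 0.52
  Scale E (disc): 0.26 / √(0.73·0.80) = 0.34
Smallest convergent = 0.50. Discriminant values: 0.70, 0.98, 0.52, 0.34; count ≥ 0.50 → 3.

3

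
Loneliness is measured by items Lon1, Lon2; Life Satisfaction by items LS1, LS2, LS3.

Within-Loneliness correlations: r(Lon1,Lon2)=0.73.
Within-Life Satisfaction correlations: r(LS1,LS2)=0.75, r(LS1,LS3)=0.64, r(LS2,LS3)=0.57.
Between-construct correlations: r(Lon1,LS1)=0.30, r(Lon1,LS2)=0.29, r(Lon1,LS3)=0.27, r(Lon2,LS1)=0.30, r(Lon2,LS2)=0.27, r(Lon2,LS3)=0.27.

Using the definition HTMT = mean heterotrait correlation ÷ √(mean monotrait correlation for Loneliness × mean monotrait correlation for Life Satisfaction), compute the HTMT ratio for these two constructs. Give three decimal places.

0.410

Between-construct mean = 1.70/6 = 0.2833.
Mean within-Lon = 0.73/1 = 0.7300; mean within-LS = 1.96/3 = 0.6533.
Geometric mean = √(0.7300 × 0.6533) = 0.6906.
HTMT = 0.2833 / 0.6906 = 0.410.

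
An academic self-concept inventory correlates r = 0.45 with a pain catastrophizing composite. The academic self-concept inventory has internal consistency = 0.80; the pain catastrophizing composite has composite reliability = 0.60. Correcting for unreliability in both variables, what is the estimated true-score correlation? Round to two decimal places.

0.65

r_true = r_obs / √(r_xx · r_yy) = 0.45 / √(0.80 × 0.60) = 0.45 / √0.4800 = 0.45 / 0.6928 ≈ 0.65.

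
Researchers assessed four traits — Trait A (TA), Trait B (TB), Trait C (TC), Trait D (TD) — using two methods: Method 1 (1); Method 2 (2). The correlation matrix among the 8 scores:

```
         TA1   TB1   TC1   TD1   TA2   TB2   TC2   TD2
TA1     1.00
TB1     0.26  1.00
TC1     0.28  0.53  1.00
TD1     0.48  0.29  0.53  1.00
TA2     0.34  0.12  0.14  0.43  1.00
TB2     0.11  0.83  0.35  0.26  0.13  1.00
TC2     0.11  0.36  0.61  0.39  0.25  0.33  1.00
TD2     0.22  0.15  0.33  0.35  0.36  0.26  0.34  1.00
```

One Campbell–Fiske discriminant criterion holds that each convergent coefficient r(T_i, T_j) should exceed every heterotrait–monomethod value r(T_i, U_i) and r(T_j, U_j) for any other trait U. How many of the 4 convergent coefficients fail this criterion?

Each convergent coefficient versus the relevant comparison correlations:
TA (methods 1·2): 0.34 vs {0.26, 0.13, 0.28, 0.25, 0.48, 0.36} → fail.
TB (methods 1·2): 0.83 vs {0.26, 0.13, 0.53, 0.33, 0.29, 0.26} → pass.
TC (methods 1·2): 0.61 vs {0.28, 0.25, 0.53, 0.33, 0.53, 0.34} → pass.
TD (methods 1·2): 0.35 vs {0.48, 0.36, 0.29, 0.26, 0.53, 0.34} → fail.
2 of 4 fail.

2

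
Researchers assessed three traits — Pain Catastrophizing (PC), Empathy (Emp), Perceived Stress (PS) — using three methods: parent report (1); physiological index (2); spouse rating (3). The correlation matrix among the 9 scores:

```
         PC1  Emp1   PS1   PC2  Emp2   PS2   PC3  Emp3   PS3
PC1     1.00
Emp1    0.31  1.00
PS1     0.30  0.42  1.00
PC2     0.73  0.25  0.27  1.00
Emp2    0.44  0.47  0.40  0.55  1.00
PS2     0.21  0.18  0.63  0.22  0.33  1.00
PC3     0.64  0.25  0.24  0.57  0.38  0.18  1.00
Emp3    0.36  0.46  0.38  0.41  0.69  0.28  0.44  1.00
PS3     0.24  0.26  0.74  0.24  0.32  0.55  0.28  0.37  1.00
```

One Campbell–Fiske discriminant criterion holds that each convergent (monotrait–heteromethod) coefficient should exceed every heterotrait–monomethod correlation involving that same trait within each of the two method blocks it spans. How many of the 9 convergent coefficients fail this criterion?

1

Checking each validity diagonal entry against its comparison values:
PC (methods 1·2): 0.73 vs {0.31, 0.55, 0.30, 0.22} → pass.
PC (methods 1·3): 0.64 vs {0.31, 0.44, 0.30, 0.28} → pass.
PC (methods 2·3): 0.57 vs {0.55, 0.44, 0.22, 0.28} → pass.
Emp (methods 1·2): 0.47 vs {0.31, 0.55, 0.42, 0.33} → fail.
Emp (methods 1·3): 0.46 vs {0.31, 0.44, 0.42, 0.37} → pass.
Emp (methods 2·3): 0.69 vs {0.55, 0.44, 0.33, 0.37} → pass.
PS (methods 1·2): 0.63 vs {0.30, 0.22, 0.42, 0.33} → pass.
PS (methods 1·3): 0.74 vs {0.30, 0.28, 0.42, 0.37} → pass.
PS (methods 2·3): 0.55 vs {0.22, 0.28, 0.33, 0.37} → pass.
1 of 9 fail.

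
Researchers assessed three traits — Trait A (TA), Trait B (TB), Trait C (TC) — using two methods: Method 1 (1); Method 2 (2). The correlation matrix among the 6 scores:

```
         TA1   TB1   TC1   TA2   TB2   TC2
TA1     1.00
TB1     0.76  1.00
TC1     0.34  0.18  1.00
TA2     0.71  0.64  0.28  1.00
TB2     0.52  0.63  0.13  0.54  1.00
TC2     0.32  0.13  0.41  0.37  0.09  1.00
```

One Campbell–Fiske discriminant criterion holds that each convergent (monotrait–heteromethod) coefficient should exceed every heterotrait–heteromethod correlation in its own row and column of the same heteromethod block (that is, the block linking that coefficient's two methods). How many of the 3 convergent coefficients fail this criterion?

Convergent coefficients and their comparison sets:
TA (methods 1·2): 0.71 vs {0.52, 0.64, 0.32, 0.28} → pass.
TB (methods 1·2): 0.63 vs {0.64, 0.52, 0.13, 0.13} → fail.
TC (methods 1·2): 0.41 vs {0.28, 0.32, 0.13, 0.13} → pass.
1 of 3 fail.

1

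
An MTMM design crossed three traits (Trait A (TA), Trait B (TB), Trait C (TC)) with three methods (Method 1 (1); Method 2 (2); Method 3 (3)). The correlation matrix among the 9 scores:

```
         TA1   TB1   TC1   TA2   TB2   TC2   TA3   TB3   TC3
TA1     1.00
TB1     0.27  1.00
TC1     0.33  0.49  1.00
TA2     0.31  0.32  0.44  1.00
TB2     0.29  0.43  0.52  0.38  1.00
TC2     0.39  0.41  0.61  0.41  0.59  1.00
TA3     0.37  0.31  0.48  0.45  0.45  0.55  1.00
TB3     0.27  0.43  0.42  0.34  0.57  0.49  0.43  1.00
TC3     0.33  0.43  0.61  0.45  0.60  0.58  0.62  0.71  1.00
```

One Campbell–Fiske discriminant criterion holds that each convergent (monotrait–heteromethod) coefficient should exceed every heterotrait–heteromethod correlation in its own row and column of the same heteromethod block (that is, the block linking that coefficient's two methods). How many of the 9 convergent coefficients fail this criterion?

Checking each validity diagonal entry against its comparison values:
TA (methods 1·2): 0.31 vs {0.29, 0.32, 0.39, 0.44} → fail.
TA (methods 1·3): 0.37 vs {0.27, 0.31, 0.33, 0.48} → fail.
TA (methods 2·3): 0.45 vs {0.34, 0.45, 0.45, 0.55} → fail.
TB (methods 1·2): 0.43 vs {0.32, 0.29, 0.41, 0.52} → fail.
TB (methods 1·3): 0.43 vs {0.31, 0.27, 0.43, 0.42} → fail.
TB (methods 2·3): 0.57 vs {0.45, 0.34, 0.60, 0.49} → fail.
TC (methods 1·2): 0.61 vs {0.44, 0.39, 0.52, 0.41} → pass.
TC (methods 1·3): 0.61 vs {0.48, 0.33, 0.42, 0.43} → pass.
TC (methods 2·3): 0.58 vs {0.55, 0.45, 0.49, 0.60} → fail.
7 of 9 fail.

7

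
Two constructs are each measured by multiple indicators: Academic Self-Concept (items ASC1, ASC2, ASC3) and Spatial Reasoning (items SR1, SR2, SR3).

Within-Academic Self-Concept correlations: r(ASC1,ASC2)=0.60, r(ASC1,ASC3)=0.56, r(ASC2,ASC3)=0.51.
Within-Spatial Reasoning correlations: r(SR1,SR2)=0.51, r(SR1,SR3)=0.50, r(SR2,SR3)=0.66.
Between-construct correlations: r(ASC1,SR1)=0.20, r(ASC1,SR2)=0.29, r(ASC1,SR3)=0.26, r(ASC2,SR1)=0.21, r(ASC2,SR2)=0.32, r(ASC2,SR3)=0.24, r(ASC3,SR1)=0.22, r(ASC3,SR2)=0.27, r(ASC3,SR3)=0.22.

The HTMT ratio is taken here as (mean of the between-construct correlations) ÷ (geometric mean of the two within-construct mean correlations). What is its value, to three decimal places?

Mean heterotrait r = 2.23/9 = 0.2478.
Mean within-ASC = 1.67/3 = 0.5567; mean within-SR = 1.67/3 = 0.5567.
Geometric mean = √(0.5567 × 0.5567) = 0.5567.
HTMT = 0.2478 / 0.5567 = 0.445.

0.445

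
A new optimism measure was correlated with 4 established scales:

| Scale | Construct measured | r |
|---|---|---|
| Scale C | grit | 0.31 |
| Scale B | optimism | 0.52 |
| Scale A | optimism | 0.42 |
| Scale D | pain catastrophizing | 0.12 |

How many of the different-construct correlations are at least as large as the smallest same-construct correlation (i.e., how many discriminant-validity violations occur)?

0

Convergent (same construct = optimism): Scale B, Scale A.
Smallest convergent = 0.42. Discriminant values: 0.31, 0.12; count ≥ 0.42 → 0.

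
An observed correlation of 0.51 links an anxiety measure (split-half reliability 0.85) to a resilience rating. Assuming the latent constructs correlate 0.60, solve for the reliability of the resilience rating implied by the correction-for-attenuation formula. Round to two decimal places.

0.85

r_true = r_obs / √(r_xx · r_yy) ⇒ 0.60 = 0.51 / √(0.85 · r_yy).
√(0.85 · r_yy) = 0.51 / 0.60 = 0.8500; 0.85 · r_yy = 0.7225; r_yy = 0.7225 / 0.85 ≈ 0.85.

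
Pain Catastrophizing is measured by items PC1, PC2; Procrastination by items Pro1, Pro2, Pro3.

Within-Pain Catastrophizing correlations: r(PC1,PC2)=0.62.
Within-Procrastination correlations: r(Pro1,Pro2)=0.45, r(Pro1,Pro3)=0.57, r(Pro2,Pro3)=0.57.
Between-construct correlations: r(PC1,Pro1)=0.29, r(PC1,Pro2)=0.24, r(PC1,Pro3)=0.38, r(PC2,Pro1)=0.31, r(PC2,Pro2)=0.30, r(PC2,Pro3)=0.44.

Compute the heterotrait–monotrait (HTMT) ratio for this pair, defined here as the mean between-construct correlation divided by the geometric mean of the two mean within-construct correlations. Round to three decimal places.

Mean heterotrait r = 1.96/6 = 0.3267.
Mean within-PC = 0.62/1 = 0.6200; mean within-Pro = 1.59/3 = 0.5300.
Geometric mean = √(0.6200 × 0.5300) = 0.5732.
HTMT = 0.3267 / 0.5732 = 0.570.

0.570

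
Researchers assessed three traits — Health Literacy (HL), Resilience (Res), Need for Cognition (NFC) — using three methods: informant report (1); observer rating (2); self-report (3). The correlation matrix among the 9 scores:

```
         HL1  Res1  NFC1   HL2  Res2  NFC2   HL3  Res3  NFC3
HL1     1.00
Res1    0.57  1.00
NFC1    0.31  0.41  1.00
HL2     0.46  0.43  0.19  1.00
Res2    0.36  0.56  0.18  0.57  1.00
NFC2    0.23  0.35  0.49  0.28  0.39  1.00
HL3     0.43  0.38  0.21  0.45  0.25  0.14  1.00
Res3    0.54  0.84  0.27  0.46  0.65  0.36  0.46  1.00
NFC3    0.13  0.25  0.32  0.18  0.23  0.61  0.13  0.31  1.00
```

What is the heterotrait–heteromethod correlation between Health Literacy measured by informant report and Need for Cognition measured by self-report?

0.13

Different traits and methods: r(HL1, NFC3) = 0.13.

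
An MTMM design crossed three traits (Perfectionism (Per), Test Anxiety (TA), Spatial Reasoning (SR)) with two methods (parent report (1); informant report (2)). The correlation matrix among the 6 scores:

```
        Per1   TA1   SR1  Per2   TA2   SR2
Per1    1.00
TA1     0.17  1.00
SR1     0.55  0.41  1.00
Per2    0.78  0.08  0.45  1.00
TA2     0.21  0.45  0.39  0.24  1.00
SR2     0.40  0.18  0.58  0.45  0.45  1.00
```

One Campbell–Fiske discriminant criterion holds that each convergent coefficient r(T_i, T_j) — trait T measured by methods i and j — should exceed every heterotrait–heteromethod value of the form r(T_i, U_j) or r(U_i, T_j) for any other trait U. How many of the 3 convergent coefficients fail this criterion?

0

Checking each validity diagonal entry against its comparison values:
Per (methods 1·2): 0.78 vs {0.21, 0.08, 0.40, 0.45} → pass.
TA (methods 1·2): 0.45 vs {0.08, 0.21, 0.18, 0.39} → pass.
SR (methods 1·2): 0.58 vs {0.45, 0.40, 0.39, 0.18} → pass.
0 of 3 fail.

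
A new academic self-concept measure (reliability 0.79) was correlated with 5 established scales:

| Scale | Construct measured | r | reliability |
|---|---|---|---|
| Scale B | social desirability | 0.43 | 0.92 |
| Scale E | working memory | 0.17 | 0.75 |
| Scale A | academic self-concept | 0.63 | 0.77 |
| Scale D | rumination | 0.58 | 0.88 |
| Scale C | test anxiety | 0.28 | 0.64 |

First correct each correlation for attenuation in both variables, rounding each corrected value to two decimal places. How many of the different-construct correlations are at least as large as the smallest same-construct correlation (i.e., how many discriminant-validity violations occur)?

Disattenuated r (r / √(r_scale · r_new)):
  Scale B (disc): 0.43 / √(0.92·0.79) = 0.50
  Scale E (disc): 0.17 / √(0.75·0.79) = 0.22
  Scale A (conv): 0.63 / √(0.77·0.79) = 0.81
  Scale D (disc): 0.58 / √(0.88·0.79) = 0.70
  Scale C (disc): 0.28 / √(0.64·0.79) = 0.39
Smallest convergent = 0.81. Discriminant values: 0.50, 0.22, 0.70, 0.39; count ≥ 0.81 → 0.

0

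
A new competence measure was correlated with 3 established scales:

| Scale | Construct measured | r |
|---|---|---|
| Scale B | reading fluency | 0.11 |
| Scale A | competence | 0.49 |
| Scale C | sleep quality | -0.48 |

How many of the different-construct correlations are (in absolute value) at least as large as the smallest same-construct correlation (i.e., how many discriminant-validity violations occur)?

0

Convergent (same construct = competence): Scale A.
Smallest convergent = 0.49. Discriminant |r|: 0.11, 0.48; count ≥ 0.49 → 0.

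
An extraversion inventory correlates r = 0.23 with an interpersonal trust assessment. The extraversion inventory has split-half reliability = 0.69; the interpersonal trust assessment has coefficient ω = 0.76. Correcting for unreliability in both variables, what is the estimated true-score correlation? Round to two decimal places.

r_true = r_obs / √(r_xx · r_yy) = 0.23 / √(0.69 × 0.76) = 0.23 / √0.5244 = 0.23 / 0.7242 ≈ 0.32.

0.32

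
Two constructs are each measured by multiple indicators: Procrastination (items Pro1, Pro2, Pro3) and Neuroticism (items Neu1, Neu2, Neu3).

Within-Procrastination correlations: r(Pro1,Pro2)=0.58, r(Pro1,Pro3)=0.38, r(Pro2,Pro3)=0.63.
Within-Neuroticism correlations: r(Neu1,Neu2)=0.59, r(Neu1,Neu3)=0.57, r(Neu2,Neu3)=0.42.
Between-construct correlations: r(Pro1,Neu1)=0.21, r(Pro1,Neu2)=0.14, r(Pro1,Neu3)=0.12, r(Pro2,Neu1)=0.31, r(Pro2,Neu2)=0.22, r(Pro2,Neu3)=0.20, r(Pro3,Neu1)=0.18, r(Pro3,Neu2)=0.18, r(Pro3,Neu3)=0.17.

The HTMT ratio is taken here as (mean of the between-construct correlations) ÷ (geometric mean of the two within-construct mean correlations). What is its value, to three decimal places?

0.364

Mean between = 1.73/9 = 0.1922.
Mean within-Pro = 1.59/3 = 0.5300; mean within-Neu = 1.58/3 = 0.5267.
Geometric mean = √(0.5300 × 0.5267) = 0.5283.
HTMT = 0.1922 / 0.5283 = 0.364.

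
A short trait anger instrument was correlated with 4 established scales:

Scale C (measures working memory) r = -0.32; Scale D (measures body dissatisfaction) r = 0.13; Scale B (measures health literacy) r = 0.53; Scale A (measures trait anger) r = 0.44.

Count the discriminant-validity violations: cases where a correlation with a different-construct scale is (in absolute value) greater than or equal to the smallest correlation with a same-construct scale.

1

Convergent (same construct = trait anger): Scale A.
Smallest convergent = 0.44. Discriminant |r|: 0.32, 0.13, 0.53; count ≥ 0.44 → 1.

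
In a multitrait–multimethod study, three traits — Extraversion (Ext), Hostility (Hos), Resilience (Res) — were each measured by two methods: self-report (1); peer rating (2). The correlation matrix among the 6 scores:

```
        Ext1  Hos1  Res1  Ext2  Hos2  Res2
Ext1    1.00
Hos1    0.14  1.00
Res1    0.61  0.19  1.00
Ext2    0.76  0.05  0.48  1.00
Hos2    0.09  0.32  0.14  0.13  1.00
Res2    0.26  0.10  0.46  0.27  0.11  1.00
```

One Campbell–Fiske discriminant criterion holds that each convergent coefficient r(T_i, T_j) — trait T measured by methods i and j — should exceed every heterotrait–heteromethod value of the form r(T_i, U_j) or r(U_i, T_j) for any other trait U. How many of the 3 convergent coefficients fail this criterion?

1

Checking each validity diagonal entry against its comparison values:
Ext (methods 1·2): 0.76 vs {0.09, 0.05, 0.26, 0.48} → pass.
Hos (methods 1·2): 0.32 vs {0.05, 0.09, 0.10, 0.14} → pass.
Res (methods 1·2): 0.46 vs {0.48, 0.26, 0.14, 0.10} → fail.
1 of 3 fail.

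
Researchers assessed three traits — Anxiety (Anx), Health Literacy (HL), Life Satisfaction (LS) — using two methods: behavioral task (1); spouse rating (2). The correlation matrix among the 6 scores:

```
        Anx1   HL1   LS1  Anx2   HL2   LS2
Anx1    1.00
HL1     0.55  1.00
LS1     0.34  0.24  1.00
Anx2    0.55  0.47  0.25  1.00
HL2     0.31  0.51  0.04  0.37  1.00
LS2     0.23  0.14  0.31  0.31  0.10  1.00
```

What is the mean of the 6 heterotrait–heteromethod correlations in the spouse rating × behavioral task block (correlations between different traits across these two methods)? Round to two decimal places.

HTHM values (method 2 × method 1): 0.47, 0.25, 0.31, 0.04, 0.23, 0.14; mean = 1.44/6 = 0.24.

0.24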